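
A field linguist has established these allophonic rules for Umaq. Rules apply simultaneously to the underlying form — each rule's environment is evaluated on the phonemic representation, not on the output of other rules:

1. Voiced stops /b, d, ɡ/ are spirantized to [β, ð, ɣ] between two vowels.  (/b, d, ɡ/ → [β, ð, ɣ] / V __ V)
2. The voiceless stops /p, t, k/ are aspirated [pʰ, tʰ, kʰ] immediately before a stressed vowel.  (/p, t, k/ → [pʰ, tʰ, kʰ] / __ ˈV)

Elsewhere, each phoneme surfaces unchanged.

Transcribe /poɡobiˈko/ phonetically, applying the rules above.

[poɣoβiˈkʰo]

/p/ (word-initial) is in the target of rule 2 but the environment (immediately before a stressed vowel) is not met → [p].
/ɡ/ (between /o/ and /o/): between two vowels, so rule 1 applies → [ɣ].
/b/ (between /o/ and /i/): between two vowels, so rule 1 applies → [β].
/k/ (between /i/ and /o/) occurs immediately before a stressed vowel → [kʰ] by rule 2.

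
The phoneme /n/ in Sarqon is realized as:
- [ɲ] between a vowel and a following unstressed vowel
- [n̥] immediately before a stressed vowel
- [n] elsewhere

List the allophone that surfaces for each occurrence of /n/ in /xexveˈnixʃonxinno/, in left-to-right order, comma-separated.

Occurrence 1 (position 6): immediately before a stressed vowel → [n̥].
Occurrence 2 (position 11): no conditioning environment matches → elsewhere allophone [n].
Occurrence 3 (position 14): no conditioning environment matches → elsewhere allophone [n].
Occurrence 4 (position 15): no conditioning environment matches → elsewhere allophone [n].

[n̥], [n], [n], [n]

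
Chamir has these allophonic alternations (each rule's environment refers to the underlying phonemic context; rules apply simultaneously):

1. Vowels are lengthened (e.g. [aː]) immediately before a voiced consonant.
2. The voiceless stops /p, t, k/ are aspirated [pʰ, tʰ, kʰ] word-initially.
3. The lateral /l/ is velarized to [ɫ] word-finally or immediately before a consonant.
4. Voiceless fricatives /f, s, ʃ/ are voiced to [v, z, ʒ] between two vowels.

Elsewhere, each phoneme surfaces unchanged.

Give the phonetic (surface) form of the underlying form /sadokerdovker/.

/s/ (word-initial): rule 4 targets it, but not between two vowels → unchanged [s].
/a/ (between /s/ and /d/) occurs before a voiced consonant → [aː] by rule 1.
/d/ (between /a/ and /o/) is unaffected → [d].
/o/ — between /d/ and /k/; rule 1 does not apply here → [o].
/k/ (between /o/ and /e/) fails the environment for rule 2, so it stays [k].
/e/ (between /k/ and /r/): before a voiced consonant, so rule 1 applies → [eː].
/r/ stays [r].
/d/ stays [d].
/o/ (between /d/ and /v/) occurs before a voiced consonant → [oː] by rule 1.
/v/ (between /o/ and /k/): no rule targets it → [v].
/k/ (between /v/ and /e/) is in the target of rule 2 but the environment (word-initially) is not met → [k].
/e/ — between /k/ and /r/, before a voiced consonant — surfaces as [eː] (rule 1).
/r/ (word-final): no rule targets it → [r].

[saːdokeːrdoːvkeːr]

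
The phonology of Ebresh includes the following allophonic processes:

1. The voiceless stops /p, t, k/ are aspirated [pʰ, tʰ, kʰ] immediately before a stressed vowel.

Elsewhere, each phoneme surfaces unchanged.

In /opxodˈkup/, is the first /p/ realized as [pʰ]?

No

/p/ (between /o/ and /x/) is in the target of rule 1 but the environment (immediately before a stressed vowel) is not met → [p].
The actual realization is [p], not [pʰ].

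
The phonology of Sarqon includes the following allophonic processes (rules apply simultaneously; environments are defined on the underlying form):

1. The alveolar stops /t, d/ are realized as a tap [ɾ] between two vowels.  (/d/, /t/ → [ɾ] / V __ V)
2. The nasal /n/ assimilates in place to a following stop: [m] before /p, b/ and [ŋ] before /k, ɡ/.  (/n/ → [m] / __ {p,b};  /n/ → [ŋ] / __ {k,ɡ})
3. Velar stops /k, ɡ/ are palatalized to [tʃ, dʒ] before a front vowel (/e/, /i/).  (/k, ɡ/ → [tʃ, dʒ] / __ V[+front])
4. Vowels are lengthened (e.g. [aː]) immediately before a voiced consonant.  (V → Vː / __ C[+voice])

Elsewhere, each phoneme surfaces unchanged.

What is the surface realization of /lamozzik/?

/a/ — between /l/ and /m/, before a voiced consonant — surfaces as [aː] (rule 4).
Rule 4 applies to /o/ (between /m/ and /z/: before a voiced consonant) → [oː].
/i/ — between /z/ and /k/; rule 4 does not apply here → [i].
/k/ (word-final) is in the target of rule 3 but the environment (before a front vowel) is not met → [k].

[laːmoːzzik]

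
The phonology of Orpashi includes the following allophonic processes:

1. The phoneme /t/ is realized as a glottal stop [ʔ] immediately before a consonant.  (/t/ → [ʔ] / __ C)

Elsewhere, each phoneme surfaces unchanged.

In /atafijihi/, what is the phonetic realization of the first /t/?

[t]

/t/ (between /a/ and /a/) fails the environment for rule 1, so it stays [t].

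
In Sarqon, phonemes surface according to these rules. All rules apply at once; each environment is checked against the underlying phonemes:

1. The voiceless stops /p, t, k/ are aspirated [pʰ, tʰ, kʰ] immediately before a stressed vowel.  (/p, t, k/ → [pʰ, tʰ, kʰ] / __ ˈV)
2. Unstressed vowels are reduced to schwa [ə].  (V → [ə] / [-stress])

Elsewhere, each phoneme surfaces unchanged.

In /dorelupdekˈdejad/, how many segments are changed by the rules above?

Segments that undergo a rule: /o/ → [ə] (rule 2); /e/ → [ə] (rule 2); /u/ → [ə] (rule 2); /e/ → [ə] (rule 2); /a/ → [ə] (rule 2).
All other segments surface unchanged.

5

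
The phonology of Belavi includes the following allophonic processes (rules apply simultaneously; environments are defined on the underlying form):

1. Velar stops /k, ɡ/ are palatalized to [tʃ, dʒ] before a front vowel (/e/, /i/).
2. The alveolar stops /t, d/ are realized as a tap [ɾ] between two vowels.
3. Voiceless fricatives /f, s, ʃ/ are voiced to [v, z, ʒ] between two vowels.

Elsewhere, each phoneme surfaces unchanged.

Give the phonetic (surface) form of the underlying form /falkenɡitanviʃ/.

[faltʃendʒiɾanviʃ]

/f/ (word-initial) fails the environment for rule 3, so it stays [f].
/a/ (between /f/ and /l/) is unaffected → [a].
/l/ (between /a/ and /k/): no rule targets it → [l].
/k/ — between /l/ and /e/, before a front vowel — surfaces as [tʃ] (rule 1).
/e/ (between /k/ and /n/): no rule targets it → [e].
/n/ (between /e/ and /ɡ/) is unaffected → [n].
/ɡ/ — between /n/ and /i/, before a front vowel — surfaces as [dʒ] (rule 1).
/i/ — not in any rule's target class → [i].
/t/ (between /i/ and /a/): between two vowels, so rule 2 applies → [ɾ].
/a/ stays [a].
/n/ (between /a/ and /v/) is unaffected → [n].
/v/ stays [v].
/i/ stays [i].
/ʃ/ — word-final; rule 3 does not apply here → [ʃ].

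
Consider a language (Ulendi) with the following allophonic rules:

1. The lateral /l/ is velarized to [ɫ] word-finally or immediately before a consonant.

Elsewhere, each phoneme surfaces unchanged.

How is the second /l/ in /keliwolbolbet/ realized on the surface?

Rule 1 applies to /l/ (between /o/ and /b/: word-finally or immediately before a consonant) → [ɫ].

[ɫ]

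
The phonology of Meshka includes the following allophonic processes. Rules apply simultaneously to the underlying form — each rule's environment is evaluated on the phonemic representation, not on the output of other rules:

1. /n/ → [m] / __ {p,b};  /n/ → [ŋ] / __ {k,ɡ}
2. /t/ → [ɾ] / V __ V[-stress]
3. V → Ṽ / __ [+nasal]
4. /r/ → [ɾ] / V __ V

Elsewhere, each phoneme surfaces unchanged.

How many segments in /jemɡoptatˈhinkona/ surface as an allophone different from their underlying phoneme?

Segments that undergo a rule: /e/ → [ẽ] (rule 3); /i/ → [ĩ] (rule 3); /n/ → [ŋ] (rule 1); /o/ → [õ] (rule 3).
All other segments surface unchanged.

4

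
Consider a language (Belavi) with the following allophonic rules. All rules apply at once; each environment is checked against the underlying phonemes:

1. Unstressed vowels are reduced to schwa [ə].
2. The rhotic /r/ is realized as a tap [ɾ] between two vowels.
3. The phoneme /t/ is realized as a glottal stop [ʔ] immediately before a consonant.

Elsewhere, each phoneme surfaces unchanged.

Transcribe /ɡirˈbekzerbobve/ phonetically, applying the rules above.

[ɡərˈbekzərbəbvə]

/ɡ/ (word-initial) is unaffected → [ɡ].
Rule 1 applies to /i/ (between /ɡ/ and /r/: in an unstressed syllable) → [ə].
/r/ (between /i/ and /b/): rule 2 targets it, but not between two vowels → unchanged [r].
/b/ — not in any rule's target class → [b].
/e/ — between /b/ and /k/; rule 1 does not apply here → [e].
/k/ (between /e/ and /z/): no rule targets it → [k].
/z/ — not in any rule's target class → [z].
/e/ — between /z/ and /r/, in an unstressed syllable — surfaces as [ə] (rule 1).
/r/ (between /e/ and /b/) is in the target of rule 2 but the environment (between two vowels) is not met → [r].
/b/ stays [b].
/o/ (between /b/ and /b/): in an unstressed syllable, so rule 1 applies → [ə].
/b/ — not in any rule's target class → [b].
/v/ (between /b/ and /e/) is unaffected → [v].
Rule 1 applies to /e/ (word-final: in an unstressed syllable) → [ə].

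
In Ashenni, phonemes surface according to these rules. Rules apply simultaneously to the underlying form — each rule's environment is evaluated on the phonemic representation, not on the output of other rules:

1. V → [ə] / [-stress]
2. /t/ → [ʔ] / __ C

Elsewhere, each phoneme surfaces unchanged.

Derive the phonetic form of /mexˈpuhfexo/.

Rule 1 applies to /e/ (between /m/ and /x/: in an unstressed syllable) → [ə].
/u/ (between /p/ and /h/): rule 1 targets it, but not in an unstressed syllable → unchanged [u].
/e/ meets the environment for rule 1 (in an unstressed syllable) → [ə].
/o/ — word-final, in an unstressed syllable — surfaces as [ə] (rule 1).

[məxˈpuhfəxə]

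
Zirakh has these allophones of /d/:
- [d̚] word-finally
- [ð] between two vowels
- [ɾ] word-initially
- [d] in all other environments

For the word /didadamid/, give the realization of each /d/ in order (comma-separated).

[ɾ], [ð], [ð], [d̚]

Occurrence 1 (position 1): word-initially → [ɾ].
Occurrence 2 (position 3): between two vowels → [ð].
Occurrence 3 (position 5): between two vowels → [ð].
Occurrence 4 (position 9): word-finally → [d̚].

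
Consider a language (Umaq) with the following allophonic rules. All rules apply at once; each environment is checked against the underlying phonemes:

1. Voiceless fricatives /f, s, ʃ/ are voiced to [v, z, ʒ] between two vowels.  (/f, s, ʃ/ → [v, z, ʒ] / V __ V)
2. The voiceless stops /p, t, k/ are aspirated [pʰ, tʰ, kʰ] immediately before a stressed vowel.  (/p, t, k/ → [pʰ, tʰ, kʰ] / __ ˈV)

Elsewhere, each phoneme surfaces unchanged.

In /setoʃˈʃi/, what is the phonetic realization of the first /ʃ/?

[ʃ]

/ʃ/ (between /o/ and /ʃ/) fails the environment for rule 1, so it stays [ʃ].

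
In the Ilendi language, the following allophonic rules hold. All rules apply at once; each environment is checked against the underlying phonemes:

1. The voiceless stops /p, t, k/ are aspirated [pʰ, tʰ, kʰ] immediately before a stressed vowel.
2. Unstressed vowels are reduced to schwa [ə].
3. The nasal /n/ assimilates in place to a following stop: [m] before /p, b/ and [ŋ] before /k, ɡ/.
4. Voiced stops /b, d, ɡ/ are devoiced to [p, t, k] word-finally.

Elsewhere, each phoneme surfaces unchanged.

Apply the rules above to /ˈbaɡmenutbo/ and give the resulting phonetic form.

[ˈbaɡmənətbə]

/b/ (word-initial) fails the environment for rule 4, so it stays [b].
/a/ — between /b/ and /ɡ/; rule 2 does not apply here → [a].
/ɡ/ — between /a/ and /m/; rule 4 does not apply here → [ɡ].
/e/ (between /m/ and /n/) occurs in an unstressed syllable → [ə] by rule 2.
/n/ — between /e/ and /u/; rule 3 does not apply here → [n].
Rule 2 applies to /u/ (between /n/ and /t/: in an unstressed syllable) → [ə].
/t/ (between /u/ and /b/) fails the environment for rule 1, so it stays [t].
/b/ — between /t/ and /o/; rule 4 does not apply here → [b].
/o/ meets the environment for rule 2 (in an unstressed syllable) → [ə].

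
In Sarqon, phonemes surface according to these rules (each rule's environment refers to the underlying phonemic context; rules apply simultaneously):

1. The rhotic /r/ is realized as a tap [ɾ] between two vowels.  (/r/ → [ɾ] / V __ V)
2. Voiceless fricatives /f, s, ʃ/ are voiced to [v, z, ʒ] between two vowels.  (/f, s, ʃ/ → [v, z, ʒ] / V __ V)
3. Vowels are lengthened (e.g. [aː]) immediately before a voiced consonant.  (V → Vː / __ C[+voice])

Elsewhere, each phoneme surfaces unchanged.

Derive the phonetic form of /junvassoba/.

[juːnvassoːba]

/j/ (word-initial): no rule targets it → [j].
Rule 3 applies to /u/ (between /j/ and /n/: before a voiced consonant) → [uː].
/n/ stays [n].
/v/ (between /n/ and /a/): no rule targets it → [v].
/a/ (between /v/ and /s/) fails the environment for rule 3, so it stays [a].
/s/ (between /a/ and /s/) is in the target of rule 2 but the environment (between two vowels) is not met → [s].
/s/ (between /s/ and /o/) is in the target of rule 2 but the environment (between two vowels) is not met → [s].
/o/ meets the environment for rule 3 (before a voiced consonant) → [oː].
/b/ — not in any rule's target class → [b].
/a/ (word-final) is in the target of rule 3 but the environment (before a voiced consonant) is not met → [a].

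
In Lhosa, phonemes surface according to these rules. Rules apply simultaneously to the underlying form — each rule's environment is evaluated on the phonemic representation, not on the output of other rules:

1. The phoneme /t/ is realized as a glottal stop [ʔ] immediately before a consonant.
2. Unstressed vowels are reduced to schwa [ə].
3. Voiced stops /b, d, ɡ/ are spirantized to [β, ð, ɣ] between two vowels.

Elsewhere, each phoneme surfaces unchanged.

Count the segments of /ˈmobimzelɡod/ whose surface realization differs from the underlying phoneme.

Segments that undergo a rule: /b/ → [β] (rule 3); /i/ → [ə] (rule 2); /e/ → [ə] (rule 2); /o/ → [ə] (rule 2).
All other segments surface unchanged.

4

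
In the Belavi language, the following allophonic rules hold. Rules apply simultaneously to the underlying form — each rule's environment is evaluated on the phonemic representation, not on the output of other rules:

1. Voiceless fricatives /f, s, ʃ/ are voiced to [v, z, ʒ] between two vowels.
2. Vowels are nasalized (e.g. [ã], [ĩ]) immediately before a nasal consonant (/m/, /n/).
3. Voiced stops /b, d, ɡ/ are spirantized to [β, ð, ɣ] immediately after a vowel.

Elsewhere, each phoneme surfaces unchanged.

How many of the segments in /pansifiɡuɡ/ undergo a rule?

Segments that undergo a rule: /a/ → [ã] (rule 2); /f/ → [v] (rule 1); /ɡ/ → [ɣ] (rule 3); /ɡ/ → [ɣ] (rule 3).
All other segments surface unchanged.

4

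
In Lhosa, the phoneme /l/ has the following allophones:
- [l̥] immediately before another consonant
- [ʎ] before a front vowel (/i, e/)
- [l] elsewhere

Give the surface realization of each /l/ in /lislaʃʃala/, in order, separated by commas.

Occurrence 1 (position 1): before a front vowel (/i, e/) → [ʎ].
Occurrence 2 (position 4): no conditioning environment matches → elsewhere allophone [l].
Occurrence 3 (position 9): no conditioning environment matches → elsewhere allophone [l].

[ʎ], [l], [l]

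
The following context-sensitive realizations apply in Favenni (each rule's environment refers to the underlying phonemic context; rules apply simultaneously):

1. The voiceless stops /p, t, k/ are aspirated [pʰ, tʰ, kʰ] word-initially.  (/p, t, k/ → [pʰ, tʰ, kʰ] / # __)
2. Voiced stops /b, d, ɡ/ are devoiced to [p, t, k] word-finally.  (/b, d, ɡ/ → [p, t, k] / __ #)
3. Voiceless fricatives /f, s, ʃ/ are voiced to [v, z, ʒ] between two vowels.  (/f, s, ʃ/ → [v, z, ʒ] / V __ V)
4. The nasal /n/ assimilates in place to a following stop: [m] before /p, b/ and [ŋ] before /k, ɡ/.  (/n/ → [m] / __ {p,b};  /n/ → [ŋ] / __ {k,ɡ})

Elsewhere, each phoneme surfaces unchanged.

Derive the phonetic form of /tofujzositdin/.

[tʰovujzozitdin]

/t/ (word-initial) occurs word-initially → [tʰ] by rule 1.
/o/ — not in any rule's target class → [o].
/f/ (between /o/ and /u/) occurs between two vowels → [v] by rule 3.
/u/ (between /f/ and /j/): no rule targets it → [u].
/j/ (between /u/ and /z/): no rule targets it → [j].
/z/ stays [z].
/o/ (between /z/ and /s/) is unaffected → [o].
/s/ (between /o/ and /i/) occurs between two vowels → [z] by rule 3.
/i/ (between /s/ and /t/) is unaffected → [i].
/t/ — between /i/ and /d/; rule 1 does not apply here → [t].
/d/ (between /t/ and /i/) is in the target of rule 2 but the environment (word-finally) is not met → [d].
/i/ — not in any rule's target class → [i].
/n/ (word-final) is in the target of rule 4 but the environment (before a labial or velar stop) is not met → [n].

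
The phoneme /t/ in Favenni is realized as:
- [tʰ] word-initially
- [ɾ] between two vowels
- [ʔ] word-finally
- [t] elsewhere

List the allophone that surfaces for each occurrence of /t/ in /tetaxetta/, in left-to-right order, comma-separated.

[tʰ], [ɾ], [t], [t]

Occurrence 1 (position 1): word-initially → [tʰ].
Occurrence 2 (position 3): between two vowels → [ɾ].
Occurrence 3 (position 7): no conditioning environment matches → elsewhere allophone [t].
Occurrence 4 (position 8): no conditioning environment matches → elsewhere allophone [t].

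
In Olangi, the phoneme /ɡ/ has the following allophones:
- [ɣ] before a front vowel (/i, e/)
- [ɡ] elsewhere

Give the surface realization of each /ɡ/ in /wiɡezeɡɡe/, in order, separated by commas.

Occurrence 1 (position 3): before a front vowel (/i, e/) → [ɣ].
Occurrence 2 (position 7): no conditioning environment matches → elsewhere allophone [ɡ].
Occurrence 3 (position 8): before a front vowel (/i, e/) → [ɣ].

[ɣ], [ɡ], [ɣ]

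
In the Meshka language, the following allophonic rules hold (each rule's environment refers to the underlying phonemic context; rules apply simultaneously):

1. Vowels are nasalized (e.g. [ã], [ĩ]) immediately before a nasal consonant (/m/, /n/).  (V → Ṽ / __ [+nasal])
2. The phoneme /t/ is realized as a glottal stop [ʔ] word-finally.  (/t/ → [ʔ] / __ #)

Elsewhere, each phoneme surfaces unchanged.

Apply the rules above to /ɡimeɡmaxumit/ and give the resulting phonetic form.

[ɡĩmeɡmaxũmiʔ]

/ɡ/ (word-initial) is unaffected → [ɡ].
Rule 1 applies to /i/ (between /ɡ/ and /m/: before a nasal consonant) → [ĩ].
/m/ stays [m].
/e/ (between /m/ and /ɡ/) is in the target of rule 1 but the environment (before a nasal consonant) is not met → [e].
/ɡ/ (between /e/ and /m/): no rule targets it → [ɡ].
/m/ (between /ɡ/ and /a/): no rule targets it → [m].
/a/ — between /m/ and /x/; rule 1 does not apply here → [a].
/x/ — not in any rule's target class → [x].
/u/ (between /x/ and /m/) occurs before a nasal consonant → [ũ] by rule 1.
/m/ stays [m].
/i/ (between /m/ and /t/) fails the environment for rule 1, so it stays [i].
/t/ — word-final, word-finally — surfaces as [ʔ] (rule 2).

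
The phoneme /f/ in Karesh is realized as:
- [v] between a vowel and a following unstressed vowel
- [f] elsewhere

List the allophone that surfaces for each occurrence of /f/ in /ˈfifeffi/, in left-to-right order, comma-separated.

[f], [v], [f], [f]

Occurrence 1 (position 1): no conditioning environment matches → elsewhere allophone [f].
Occurrence 2 (position 3): between a vowel and a following unstressed vowel → [v].
Occurrence 3 (position 5): no conditioning environment matches → elsewhere allophone [f].
Occurrence 4 (position 6): no conditioning environment matches → elsewhere allophone [f].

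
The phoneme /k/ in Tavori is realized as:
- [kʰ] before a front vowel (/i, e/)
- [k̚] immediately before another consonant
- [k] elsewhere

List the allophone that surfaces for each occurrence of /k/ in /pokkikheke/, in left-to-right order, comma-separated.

[k̚], [kʰ], [k̚], [kʰ]

Occurrence 1 (position 3): immediately before another consonant → [k̚].
Occurrence 2 (position 4): before a front vowel (/i, e/) → [kʰ].
Occurrence 3 (position 6): immediately before another consonant → [k̚].
Occurrence 4 (position 9): before a front vowel (/i, e/) → [kʰ].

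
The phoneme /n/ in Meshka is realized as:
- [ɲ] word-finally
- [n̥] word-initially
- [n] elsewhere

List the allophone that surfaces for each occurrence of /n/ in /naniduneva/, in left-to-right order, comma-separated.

[n̥], [n], [n]

Occurrence 1 (position 1): word-initially → [n̥].
Occurrence 2 (position 3): no conditioning environment matches → elsewhere allophone [n].
Occurrence 3 (position 7): no conditioning environment matches → elsewhere allophone [n].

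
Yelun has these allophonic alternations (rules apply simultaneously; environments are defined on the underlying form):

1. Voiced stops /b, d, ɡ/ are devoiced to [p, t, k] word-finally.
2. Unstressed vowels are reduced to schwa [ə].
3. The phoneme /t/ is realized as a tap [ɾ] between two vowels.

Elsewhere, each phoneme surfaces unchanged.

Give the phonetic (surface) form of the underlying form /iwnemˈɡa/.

/i/ (word-initial) occurs in an unstressed syllable → [ə] by rule 2.
/w/ (between /i/ and /n/) is unaffected → [w].
/n/ (between /w/ and /e/) is unaffected → [n].
/e/ meets the environment for rule 2 (in an unstressed syllable) → [ə].
/m/ (between /e/ and /ɡ/): no rule targets it → [m].
/ɡ/ (between /m/ and /a/) fails the environment for rule 1, so it stays [ɡ].
/a/ — word-final; rule 2 does not apply here → [a].

[əwnəmˈɡa]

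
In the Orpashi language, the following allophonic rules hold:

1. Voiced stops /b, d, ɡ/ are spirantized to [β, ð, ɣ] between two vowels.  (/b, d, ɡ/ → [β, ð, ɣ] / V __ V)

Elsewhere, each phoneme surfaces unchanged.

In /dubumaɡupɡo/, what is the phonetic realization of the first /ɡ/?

/ɡ/ — between /a/ and /u/, between two vowels — surfaces as [ɣ] (rule 1).

[ɣ]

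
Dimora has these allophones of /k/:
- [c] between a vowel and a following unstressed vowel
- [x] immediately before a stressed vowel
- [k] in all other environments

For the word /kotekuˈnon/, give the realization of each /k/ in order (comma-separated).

[k], [c]

Occurrence 1 (position 1): no conditioning environment matches → elsewhere allophone [k].
Occurrence 2 (position 5): between a vowel and a following unstressed vowel → [c].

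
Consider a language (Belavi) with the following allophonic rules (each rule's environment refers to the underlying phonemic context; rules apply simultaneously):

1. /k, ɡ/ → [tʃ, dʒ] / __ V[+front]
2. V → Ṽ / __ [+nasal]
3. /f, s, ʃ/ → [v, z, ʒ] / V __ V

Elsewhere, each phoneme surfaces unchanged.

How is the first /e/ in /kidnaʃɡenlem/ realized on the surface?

[ẽ]

Rule 2 applies to /e/ (between /ɡ/ and /n/: before a nasal consonant) → [ẽ].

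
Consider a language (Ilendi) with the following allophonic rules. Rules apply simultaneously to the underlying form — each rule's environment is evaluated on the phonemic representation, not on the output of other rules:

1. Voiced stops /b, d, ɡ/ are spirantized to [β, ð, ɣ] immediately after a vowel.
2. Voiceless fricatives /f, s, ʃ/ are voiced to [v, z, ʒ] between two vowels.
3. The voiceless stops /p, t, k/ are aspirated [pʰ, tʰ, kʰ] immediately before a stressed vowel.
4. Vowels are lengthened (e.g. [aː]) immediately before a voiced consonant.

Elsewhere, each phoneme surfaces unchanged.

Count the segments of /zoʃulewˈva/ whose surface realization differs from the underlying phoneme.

Segments that undergo a rule: /ʃ/ → [ʒ] (rule 2); /u/ → [uː] (rule 4); /e/ → [eː] (rule 4).
All other segments surface unchanged.

3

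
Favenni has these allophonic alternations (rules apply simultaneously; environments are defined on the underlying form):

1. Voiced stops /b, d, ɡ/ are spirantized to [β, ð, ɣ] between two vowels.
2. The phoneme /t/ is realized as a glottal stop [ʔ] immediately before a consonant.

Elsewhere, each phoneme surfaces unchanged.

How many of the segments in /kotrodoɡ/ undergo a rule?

Segments that undergo a rule: /t/ → [ʔ] (rule 2); /d/ → [ð] (rule 1).
All other segments surface unchanged.

2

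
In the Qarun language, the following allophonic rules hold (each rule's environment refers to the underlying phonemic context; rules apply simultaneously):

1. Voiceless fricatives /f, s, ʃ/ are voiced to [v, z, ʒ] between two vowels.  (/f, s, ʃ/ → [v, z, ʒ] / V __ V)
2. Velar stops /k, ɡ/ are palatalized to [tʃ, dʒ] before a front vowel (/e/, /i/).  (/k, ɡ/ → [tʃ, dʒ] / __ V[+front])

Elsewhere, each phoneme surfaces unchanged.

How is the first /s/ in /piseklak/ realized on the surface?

/s/ (between /i/ and /e/) occurs between two vowels → [z] by rule 1.

[z]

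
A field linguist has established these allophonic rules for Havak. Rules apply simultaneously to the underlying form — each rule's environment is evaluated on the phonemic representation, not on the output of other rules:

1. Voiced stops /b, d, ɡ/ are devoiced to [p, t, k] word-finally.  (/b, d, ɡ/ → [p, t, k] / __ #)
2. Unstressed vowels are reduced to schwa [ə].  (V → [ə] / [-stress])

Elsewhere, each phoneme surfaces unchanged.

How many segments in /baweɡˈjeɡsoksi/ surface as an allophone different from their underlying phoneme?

4

Segments that undergo a rule: /a/ → [ə] (rule 2); /e/ → [ə] (rule 2); /o/ → [ə] (rule 2); /i/ → [ə] (rule 2).
All other segments surface unchanged.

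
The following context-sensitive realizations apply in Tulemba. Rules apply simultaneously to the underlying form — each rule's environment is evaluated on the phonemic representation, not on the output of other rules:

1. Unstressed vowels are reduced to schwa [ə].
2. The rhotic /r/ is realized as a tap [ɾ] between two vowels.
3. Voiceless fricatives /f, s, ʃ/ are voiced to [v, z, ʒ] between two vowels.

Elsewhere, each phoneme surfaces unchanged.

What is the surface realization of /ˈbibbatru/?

[ˈbibbətrə]

/b/ (word-initial): no rule targets it → [b].
/i/ (between /b/ and /b/) is in the target of rule 1 but the environment (in an unstressed syllable) is not met → [i].
/b/ (between /i/ and /b/): no rule targets it → [b].
/b/ (between /b/ and /a/) is unaffected → [b].
Rule 1 applies to /a/ (between /b/ and /t/: in an unstressed syllable) → [ə].
/t/ — not in any rule's target class → [t].
/r/ (between /t/ and /u/) is in the target of rule 2 but the environment (between two vowels) is not met → [r].
/u/ — word-final, in an unstressed syllable — surfaces as [ə] (rule 1).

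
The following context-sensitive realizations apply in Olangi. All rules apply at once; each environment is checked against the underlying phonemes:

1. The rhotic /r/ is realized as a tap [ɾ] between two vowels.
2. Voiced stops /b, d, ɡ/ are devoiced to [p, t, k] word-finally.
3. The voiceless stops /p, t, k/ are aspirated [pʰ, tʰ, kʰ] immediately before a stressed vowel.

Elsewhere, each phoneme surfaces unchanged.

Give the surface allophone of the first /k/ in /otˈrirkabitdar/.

/k/ (between /r/ and /a/) is in the target of rule 3 but the environment (immediately before a stressed vowel) is not met → [k].

[k]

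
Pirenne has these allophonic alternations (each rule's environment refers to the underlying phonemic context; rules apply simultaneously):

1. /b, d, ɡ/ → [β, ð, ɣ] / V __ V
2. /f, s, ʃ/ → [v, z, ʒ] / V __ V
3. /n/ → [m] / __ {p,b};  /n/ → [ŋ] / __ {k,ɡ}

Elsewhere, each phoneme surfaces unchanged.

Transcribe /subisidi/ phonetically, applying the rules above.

[suβiziði]

/s/ (word-initial) fails the environment for rule 2, so it stays [s].
/b/ — between /u/ and /i/, between two vowels — surfaces as [β] (rule 1).
Rule 2 applies to /s/ (between /i/ and /i/: between two vowels) → [z].
/d/ (between /i/ and /i/) occurs between two vowels → [ð] by rule 1.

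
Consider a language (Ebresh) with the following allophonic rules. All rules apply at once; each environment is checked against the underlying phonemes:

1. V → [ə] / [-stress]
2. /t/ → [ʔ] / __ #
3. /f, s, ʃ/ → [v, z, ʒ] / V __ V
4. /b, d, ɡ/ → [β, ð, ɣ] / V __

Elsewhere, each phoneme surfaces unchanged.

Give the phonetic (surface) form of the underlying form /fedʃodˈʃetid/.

[fəðʃəðˈʃetəð]

/f/ (word-initial) is in the target of rule 3 but the environment (between two vowels) is not met → [f].
/e/ (between /f/ and /d/) occurs in an unstressed syllable → [ə] by rule 1.
/d/ (between /e/ and /ʃ/) occurs immediately after a vowel → [ð] by rule 4.
/ʃ/ (between /d/ and /o/) is in the target of rule 3 but the environment (between two vowels) is not met → [ʃ].
/o/ (between /ʃ/ and /d/) occurs in an unstressed syllable → [ə] by rule 1.
/d/ (between /o/ and /ʃ/) occurs immediately after a vowel → [ð] by rule 4.
/ʃ/ — between /d/ and /e/; rule 3 does not apply here → [ʃ].
/e/ (between /ʃ/ and /t/) fails the environment for rule 1, so it stays [e].
/t/ — between /e/ and /i/; rule 2 does not apply here → [t].
/i/ (between /t/ and /d/): in an unstressed syllable, so rule 1 applies → [ə].
/d/ (word-final): immediately after a vowel, so rule 4 applies → [ð].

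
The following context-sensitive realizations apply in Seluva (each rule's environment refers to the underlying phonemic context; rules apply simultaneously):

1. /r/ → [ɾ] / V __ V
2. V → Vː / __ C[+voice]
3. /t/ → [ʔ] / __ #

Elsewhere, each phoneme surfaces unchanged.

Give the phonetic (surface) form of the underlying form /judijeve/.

/j/ — not in any rule's target class → [j].
/u/ (between /j/ and /d/): before a voiced consonant, so rule 2 applies → [uː].
/d/ (between /u/ and /i/) is unaffected → [d].
/i/ — between /d/ and /j/, before a voiced consonant — surfaces as [iː] (rule 2).
/j/ — not in any rule's target class → [j].
/e/ (between /j/ and /v/): before a voiced consonant, so rule 2 applies → [eː].
/v/ — not in any rule's target class → [v].
/e/ (word-final): rule 2 targets it, but not before a voiced consonant → unchanged [e].

[juːdiːjeːve]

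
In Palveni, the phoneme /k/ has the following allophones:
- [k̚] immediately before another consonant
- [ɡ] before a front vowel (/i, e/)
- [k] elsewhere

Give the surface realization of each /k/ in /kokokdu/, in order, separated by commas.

[k], [k], [k̚]

Occurrence 1 (position 1): no conditioning environment matches → elsewhere allophone [k].
Occurrence 2 (position 3): no conditioning environment matches → elsewhere allophone [k].
Occurrence 3 (position 5): immediately before another consonant → [k̚].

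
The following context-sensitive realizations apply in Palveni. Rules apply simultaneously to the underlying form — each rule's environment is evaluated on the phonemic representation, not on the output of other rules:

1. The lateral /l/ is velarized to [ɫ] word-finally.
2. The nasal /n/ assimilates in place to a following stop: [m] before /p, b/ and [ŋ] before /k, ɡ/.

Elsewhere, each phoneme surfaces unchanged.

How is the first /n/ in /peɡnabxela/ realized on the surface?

[n]

/n/ — between /ɡ/ and /a/; rule 2 does not apply here → [n].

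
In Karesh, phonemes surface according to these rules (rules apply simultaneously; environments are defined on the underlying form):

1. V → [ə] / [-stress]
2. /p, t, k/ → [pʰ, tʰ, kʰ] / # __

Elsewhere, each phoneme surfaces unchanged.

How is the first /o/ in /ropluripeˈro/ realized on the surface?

/o/ (between /r/ and /p/): in an unstressed syllable, so rule 1 applies → [ə].

[ə]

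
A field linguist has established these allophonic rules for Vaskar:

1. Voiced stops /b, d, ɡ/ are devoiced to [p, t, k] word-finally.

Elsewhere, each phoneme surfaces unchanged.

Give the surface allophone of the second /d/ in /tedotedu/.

[d]

/d/ (between /e/ and /u/) fails the environment for rule 1, so it stays [d].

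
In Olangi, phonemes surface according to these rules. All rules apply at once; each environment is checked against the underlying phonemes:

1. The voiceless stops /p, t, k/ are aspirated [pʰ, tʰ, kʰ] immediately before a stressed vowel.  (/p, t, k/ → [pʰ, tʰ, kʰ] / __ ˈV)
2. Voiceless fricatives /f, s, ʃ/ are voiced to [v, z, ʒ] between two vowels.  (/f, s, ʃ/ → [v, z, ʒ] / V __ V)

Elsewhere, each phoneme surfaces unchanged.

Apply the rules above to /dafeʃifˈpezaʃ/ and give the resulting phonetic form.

Rule 2 applies to /f/ (between /a/ and /e/: between two vowels) → [v].
/ʃ/ (between /e/ and /i/): between two vowels, so rule 2 applies → [ʒ].
/f/ (between /i/ and /p/) fails the environment for rule 2, so it stays [f].
/p/ (between /f/ and /e/) occurs immediately before a stressed vowel → [pʰ] by rule 1.
/ʃ/ — word-final; rule 2 does not apply here → [ʃ].

[daveʒifˈpʰezaʃ]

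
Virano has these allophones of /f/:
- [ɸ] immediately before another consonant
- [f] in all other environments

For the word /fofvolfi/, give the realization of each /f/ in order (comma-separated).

[f], [ɸ], [f]

Occurrence 1 (position 1): no conditioning environment matches → elsewhere allophone [f].
Occurrence 2 (position 3): immediately before another consonant → [ɸ].
Occurrence 3 (position 7): no conditioning environment matches → elsewhere allophone [f].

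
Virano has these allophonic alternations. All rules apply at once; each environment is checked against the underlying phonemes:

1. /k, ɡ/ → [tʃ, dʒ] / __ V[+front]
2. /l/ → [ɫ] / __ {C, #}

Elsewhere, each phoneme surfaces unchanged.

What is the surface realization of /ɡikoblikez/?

/ɡ/ (word-initial): before a front vowel, so rule 1 applies → [dʒ].
/i/ (between /ɡ/ and /k/): no rule targets it → [i].
/k/ — between /i/ and /o/; rule 1 does not apply here → [k].
/o/ stays [o].
/b/ (between /o/ and /l/) is unaffected → [b].
/l/ (between /b/ and /i/) fails the environment for rule 2, so it stays [l].
/i/ — not in any rule's target class → [i].
/k/ (between /i/ and /e/): before a front vowel, so rule 1 applies → [tʃ].
/e/ — not in any rule's target class → [e].
/z/ — not in any rule's target class → [z].

[dʒikoblitʃez]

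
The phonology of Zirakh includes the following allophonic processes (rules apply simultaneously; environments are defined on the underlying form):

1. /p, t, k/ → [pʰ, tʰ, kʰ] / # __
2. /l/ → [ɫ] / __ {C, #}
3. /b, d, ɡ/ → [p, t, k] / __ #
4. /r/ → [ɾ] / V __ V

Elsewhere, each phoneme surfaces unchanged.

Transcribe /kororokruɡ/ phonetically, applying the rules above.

/k/ — word-initial, word-initially — surfaces as [kʰ] (rule 1).
/o/ (between /k/ and /r/) is unaffected → [o].
/r/ meets the environment for rule 4 (between two vowels) → [ɾ].
/o/ stays [o].
/r/ — between /o/ and /o/, between two vowels — surfaces as [ɾ] (rule 4).
/o/ (between /r/ and /k/): no rule targets it → [o].
/k/ (between /o/ and /r/) is in the target of rule 1 but the environment (word-initially) is not met → [k].
/r/ — between /k/ and /u/; rule 4 does not apply here → [r].
/u/ — not in any rule's target class → [u].
Rule 3 applies to /ɡ/ (word-final: word-finally) → [k].

[kʰoɾoɾokruk]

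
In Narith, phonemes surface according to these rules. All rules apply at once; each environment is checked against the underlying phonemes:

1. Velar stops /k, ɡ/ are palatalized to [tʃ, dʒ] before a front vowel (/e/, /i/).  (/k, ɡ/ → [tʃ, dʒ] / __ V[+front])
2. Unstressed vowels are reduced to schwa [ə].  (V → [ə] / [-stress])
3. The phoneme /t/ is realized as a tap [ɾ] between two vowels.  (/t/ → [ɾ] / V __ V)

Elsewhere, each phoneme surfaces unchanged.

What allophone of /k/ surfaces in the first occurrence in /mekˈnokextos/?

/k/ — between /e/ and /n/; rule 1 does not apply here → [k].

[k]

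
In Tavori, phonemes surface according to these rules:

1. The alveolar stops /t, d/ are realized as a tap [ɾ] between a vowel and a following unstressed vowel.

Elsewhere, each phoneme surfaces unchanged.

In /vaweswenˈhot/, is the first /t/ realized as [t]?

/t/ — word-final; rule 1 does not apply here → [t].
The actual realization is [t], which matches [t].

Yes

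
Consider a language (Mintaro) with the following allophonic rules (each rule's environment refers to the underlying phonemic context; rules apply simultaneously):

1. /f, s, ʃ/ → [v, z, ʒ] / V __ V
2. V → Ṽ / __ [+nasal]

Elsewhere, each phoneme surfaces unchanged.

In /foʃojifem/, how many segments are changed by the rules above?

3

Segments that undergo a rule: /ʃ/ → [ʒ] (rule 1); /f/ → [v] (rule 1); /e/ → [ẽ] (rule 2).
All other segments surface unchanged.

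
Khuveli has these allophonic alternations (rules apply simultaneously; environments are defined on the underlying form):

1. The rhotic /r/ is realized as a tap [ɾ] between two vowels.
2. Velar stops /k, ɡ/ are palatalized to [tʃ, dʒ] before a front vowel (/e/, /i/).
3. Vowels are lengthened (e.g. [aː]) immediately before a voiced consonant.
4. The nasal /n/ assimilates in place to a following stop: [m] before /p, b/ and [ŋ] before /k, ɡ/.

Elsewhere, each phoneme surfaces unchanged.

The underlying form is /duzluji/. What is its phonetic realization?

[duːzluːji]

/d/ — not in any rule's target class → [d].
/u/ (between /d/ and /z/): before a voiced consonant, so rule 3 applies → [uː].
/z/ — not in any rule's target class → [z].
/l/ (between /z/ and /u/) is unaffected → [l].
/u/ (between /l/ and /j/): before a voiced consonant, so rule 3 applies → [uː].
/j/ (between /u/ and /i/) is unaffected → [j].
/i/ (word-final): rule 3 targets it, but not before a voiced consonant → unchanged [i].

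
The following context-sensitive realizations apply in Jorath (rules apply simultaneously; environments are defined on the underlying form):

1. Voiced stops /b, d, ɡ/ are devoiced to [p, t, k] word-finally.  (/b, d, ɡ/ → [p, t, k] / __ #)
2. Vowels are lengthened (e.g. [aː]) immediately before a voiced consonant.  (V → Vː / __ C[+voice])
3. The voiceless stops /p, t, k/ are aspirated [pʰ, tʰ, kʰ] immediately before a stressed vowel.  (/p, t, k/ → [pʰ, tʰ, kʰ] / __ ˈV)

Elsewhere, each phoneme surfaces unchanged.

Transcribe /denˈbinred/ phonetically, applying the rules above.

[deːnˈbiːnreːt]

/d/ (word-initial) fails the environment for rule 1, so it stays [d].
/e/ meets the environment for rule 2 (before a voiced consonant) → [eː].
/n/ (between /e/ and /b/): no rule targets it → [n].
/b/ (between /n/ and /i/): rule 1 targets it, but not word-finally → unchanged [b].
/i/ — between /b/ and /n/, before a voiced consonant — surfaces as [iː] (rule 2).
/n/ (between /i/ and /r/) is unaffected → [n].
/r/ stays [r].
Rule 2 applies to /e/ (between /r/ and /d/: before a voiced consonant) → [eː].
/d/ meets the environment for rule 1 (word-finally) → [t].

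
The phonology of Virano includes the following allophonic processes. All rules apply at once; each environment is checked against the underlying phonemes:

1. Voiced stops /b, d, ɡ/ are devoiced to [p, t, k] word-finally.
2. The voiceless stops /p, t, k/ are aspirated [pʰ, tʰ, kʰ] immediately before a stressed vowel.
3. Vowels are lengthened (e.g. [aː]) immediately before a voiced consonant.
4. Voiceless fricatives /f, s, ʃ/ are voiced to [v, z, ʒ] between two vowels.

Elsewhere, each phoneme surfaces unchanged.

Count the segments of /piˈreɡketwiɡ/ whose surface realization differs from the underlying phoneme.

Segments that undergo a rule: /i/ → [iː] (rule 3); /e/ → [eː] (rule 3); /i/ → [iː] (rule 3); /ɡ/ → [k] (rule 1).
All other segments surface unchanged.

4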